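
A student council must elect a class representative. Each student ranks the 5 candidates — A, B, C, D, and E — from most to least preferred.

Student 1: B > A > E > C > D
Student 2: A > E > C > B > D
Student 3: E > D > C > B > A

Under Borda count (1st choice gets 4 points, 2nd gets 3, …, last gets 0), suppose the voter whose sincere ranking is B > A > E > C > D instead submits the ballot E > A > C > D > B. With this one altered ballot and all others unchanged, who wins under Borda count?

E

Borda totals with the altered ballot: A 7, B 2, C 6, D 4, E 11.
The winner is unchanged: still E.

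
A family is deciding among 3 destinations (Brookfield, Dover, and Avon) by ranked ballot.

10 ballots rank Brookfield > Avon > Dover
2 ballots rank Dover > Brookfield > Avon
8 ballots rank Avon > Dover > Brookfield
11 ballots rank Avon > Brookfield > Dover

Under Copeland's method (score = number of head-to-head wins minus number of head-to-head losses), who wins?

Pairwise results:
  Brookfield vs Dover: Brookfield wins 21–10.
  Brookfield vs Avon: Avon wins 19–12.
  Dover vs Avon: Avon wins 29–2.
Copeland scores (wins − losses):
  Brookfield: 1 − 1 = 0
  Dover: 0 − 2 = -2
  Avon: 2 − 0 = 2
Avon has the best Copeland score.

Avon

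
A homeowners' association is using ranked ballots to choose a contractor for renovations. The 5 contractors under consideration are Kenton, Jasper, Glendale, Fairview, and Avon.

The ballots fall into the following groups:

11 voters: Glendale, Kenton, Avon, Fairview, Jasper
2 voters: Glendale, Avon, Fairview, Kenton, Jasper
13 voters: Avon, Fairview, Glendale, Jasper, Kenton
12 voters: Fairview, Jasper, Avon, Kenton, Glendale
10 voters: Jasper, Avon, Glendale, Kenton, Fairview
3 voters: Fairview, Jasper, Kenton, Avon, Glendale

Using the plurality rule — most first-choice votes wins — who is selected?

First-place vote totals:
  Kenton: 0
  Jasper: 10
  Glendale: 13
  Fairview: 15
  Avon: 13
Fairview has the most first-place votes.

Fairview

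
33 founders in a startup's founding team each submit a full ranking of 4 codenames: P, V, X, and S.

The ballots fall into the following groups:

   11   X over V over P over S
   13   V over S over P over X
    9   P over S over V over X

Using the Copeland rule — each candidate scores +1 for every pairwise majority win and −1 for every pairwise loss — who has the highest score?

V

Pairwise results:
  P vs V: V wins 24–9.
  P vs X: P wins 22–11.
  P vs S: P wins 20–13.
  V vs X: V wins 22–11.
  V vs S: V wins 24–9.
  X vs S: S wins 22–11.
Copeland scores (wins − losses):
  P: 2 − 1 = 1
  V: 3 − 0 = 3
  X: 0 − 3 = -3
  S: 1 − 2 = -1
V has the best Copeland score.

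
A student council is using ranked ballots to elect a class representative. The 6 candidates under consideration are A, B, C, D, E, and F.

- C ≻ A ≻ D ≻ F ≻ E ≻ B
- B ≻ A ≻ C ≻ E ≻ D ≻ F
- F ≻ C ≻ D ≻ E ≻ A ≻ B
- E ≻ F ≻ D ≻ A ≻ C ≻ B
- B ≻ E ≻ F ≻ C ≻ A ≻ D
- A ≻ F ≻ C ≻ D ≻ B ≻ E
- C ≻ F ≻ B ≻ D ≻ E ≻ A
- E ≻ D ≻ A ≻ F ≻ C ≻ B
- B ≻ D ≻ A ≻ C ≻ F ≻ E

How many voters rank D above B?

Ballots ranking D above B: 5.
Ballots ranking B above D: 4.
So 5 of 9 voters prefer D to B.

5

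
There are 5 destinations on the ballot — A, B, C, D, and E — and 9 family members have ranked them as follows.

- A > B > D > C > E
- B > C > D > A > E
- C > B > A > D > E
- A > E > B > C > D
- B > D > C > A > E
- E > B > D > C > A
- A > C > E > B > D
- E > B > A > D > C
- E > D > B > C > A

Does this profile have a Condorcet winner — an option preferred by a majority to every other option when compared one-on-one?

Head-to-head results (9 voters total):
A vs B: B wins 6–3.
A vs C: C wins 5–4.
A vs D: A wins 5–4.
A vs E: A wins 6–3.
B vs C: B wins 7–2.
B vs D: B wins 8–1.
B vs E: E wins 5–4.
C vs D: D wins 5–4.
C vs E: C wins 5–4.
D vs E: E wins 5–4.
No candidate beats all others: A beats E beats B beats A, a majority cycle.

No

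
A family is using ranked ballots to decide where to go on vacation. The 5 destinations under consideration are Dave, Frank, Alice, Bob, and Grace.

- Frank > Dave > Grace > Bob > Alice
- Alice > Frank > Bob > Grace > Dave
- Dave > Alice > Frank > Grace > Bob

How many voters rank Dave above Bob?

2

Ballots ranking Dave above Bob: 2.
Ballots ranking Bob above Dave: 1.
So 2 of 3 voters prefer Dave to Bob.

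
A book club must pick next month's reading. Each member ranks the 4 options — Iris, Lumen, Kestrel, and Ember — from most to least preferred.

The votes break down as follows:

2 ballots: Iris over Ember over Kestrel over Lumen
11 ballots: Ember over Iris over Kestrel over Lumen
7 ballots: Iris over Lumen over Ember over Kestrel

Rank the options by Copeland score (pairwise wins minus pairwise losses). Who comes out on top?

Ember

Pairwise results:
  Iris vs Lumen: Iris wins 20–0.
  Iris vs Kestrel: Iris wins 20–0.
  Iris vs Ember: Ember wins 11–9.
  Lumen vs Kestrel: Kestrel wins 13–7.
  Lumen vs Ember: Ember wins 13–7.
  Kestrel vs Ember: Ember wins 20–0.
Copeland scores (wins − losses):
  Iris: 2 − 1 = 1
  Lumen: 0 − 3 = -3
  Kestrel: 1 − 2 = -1
  Ember: 3 − 0 = 3
Ember has the best Copeland score.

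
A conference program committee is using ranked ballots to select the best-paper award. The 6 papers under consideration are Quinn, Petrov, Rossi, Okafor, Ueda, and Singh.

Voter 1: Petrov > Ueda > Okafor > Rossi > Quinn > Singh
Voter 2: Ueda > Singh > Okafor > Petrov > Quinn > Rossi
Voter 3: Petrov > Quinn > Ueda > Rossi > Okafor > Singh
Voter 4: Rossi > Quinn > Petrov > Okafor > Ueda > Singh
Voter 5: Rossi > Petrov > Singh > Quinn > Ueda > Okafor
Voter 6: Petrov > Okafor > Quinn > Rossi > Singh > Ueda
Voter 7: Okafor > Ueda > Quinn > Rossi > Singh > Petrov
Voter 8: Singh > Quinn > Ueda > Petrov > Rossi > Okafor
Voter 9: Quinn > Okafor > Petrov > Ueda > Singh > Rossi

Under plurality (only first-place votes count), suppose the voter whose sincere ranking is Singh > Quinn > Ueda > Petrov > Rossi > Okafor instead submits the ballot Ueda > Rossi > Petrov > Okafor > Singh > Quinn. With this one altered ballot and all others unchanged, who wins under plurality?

Petrov

First-place totals with the altered ballot: Quinn 1, Petrov 3, Rossi 2, Okafor 1, Ueda 2, Singh 0.
The winner is unchanged: still Petrov.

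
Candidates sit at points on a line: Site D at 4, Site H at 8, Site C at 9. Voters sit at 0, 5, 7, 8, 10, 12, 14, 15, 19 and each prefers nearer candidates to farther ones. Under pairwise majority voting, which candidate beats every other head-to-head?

With single-peaked preferences on a line, the Condorcet winner is the candidate closest to the median voter.
The median voter (position 10) is closest to Site C at 9.
Check: Site C vs Site D — voters closer to Site C: 7 of 9.

Site C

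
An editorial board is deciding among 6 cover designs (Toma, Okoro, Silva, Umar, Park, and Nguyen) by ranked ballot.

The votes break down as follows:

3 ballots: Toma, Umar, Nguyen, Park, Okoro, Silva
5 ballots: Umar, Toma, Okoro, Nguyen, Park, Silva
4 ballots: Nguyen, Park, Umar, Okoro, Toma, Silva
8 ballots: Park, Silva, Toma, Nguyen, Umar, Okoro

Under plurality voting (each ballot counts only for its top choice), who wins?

Park

First-place vote totals:
  Toma: 3
  Okoro: 0
  Silva: 0
  Umar: 5
  Park: 8
  Nguyen: 4
Park has the most first-place votes.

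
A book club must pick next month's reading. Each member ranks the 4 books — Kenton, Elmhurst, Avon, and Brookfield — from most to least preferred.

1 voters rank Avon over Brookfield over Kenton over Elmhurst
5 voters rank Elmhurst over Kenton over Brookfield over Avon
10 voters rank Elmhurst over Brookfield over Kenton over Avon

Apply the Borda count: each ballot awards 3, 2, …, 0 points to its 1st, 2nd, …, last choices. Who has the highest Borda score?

Borda scores:
  Kenton: 1 + 5·2 + 10·1 = 21
  Elmhurst: 0 + 5·3 + 10·3 = 45
  Avon: 3 + 5·0 + 10·0 = 3
  Brookfield: 2 + 5·1 + 10·2 = 27
Elmhurst has the highest total.

Elmhurst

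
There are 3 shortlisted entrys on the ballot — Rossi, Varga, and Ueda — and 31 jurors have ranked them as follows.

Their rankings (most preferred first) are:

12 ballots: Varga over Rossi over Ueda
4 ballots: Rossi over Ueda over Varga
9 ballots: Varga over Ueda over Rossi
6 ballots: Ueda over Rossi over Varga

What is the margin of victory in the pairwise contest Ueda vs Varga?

11

Ballots ranking Ueda above Varga: 4+6 = 10.
Ballots ranking Varga above Ueda: 12+9 = 21.
Varga wins 21–10, a margin of 11.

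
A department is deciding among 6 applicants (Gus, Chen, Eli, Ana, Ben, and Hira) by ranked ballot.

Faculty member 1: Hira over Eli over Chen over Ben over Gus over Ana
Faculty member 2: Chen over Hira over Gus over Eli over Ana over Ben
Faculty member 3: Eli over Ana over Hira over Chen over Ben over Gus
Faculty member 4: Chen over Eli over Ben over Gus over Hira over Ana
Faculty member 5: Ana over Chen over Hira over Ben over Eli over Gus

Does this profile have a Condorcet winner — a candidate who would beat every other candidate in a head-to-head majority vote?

Head-to-head results (5 voters total):
Gus vs Chen: Chen wins 5–0.
Gus vs Eli: Eli wins 4–1.
Gus vs Ana: Gus wins 3–2.
Gus vs Ben: Ben wins 4–1.
Gus vs Hira: Hira wins 4–1.
Chen vs Eli: Chen wins 3–2.
Chen vs Ana: Chen wins 3–2.
Chen vs Ben: Chen wins 5–0.
Chen vs Hira: Chen wins 3–2.
Eli vs Ana: Eli wins 4–1.
Eli vs Ben: Eli wins 4–1.
Eli vs Hira: Hira wins 3–2.
Ana vs Ben: Ana wins 3–2.
Ana vs Hira: Hira wins 3–2.
Ben vs Hira: Hira wins 4–1.
Chen beats each rival — Gus (5–0), Eli (3–2), Ana (3–2), Ben (5–0), Hira (3–2) — so Chen is the Condorcet winner.

Yes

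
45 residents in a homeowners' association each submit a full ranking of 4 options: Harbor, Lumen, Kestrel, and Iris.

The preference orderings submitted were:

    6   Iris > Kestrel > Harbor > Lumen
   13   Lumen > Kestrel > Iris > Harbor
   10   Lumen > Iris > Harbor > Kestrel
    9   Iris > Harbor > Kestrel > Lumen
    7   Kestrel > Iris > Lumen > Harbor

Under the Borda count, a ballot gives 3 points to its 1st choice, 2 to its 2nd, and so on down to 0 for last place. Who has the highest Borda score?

Borda scores:
  Harbor: 6·1 + 13·0 + 10·1 + 9·2 + 7·0 = 34
  Lumen: 6·0 + 13·3 + 10·3 + 9·0 + 7·1 = 76
  Kestrel: 6·2 + 13·2 + 10·0 + 9·1 + 7·3 = 68
  Iris: 6·3 + 13·1 + 10·2 + 9·3 + 7·2 = 92
Iris has the highest total.

Iris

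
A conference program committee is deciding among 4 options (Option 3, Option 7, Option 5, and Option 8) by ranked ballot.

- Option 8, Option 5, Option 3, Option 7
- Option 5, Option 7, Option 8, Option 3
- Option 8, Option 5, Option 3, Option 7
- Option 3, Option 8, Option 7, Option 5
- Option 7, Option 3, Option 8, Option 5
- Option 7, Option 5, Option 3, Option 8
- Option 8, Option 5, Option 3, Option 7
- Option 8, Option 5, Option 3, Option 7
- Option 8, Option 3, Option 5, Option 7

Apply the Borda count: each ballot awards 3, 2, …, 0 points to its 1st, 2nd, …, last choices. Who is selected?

Option 8

Borda scores:
  Option 3: 1 + 0 + 1 + 3 + 2 + 1 + 1 + 1 + 2 = 12
  Option 7: 0 + 2 + 0 + 1 + 3 + 3 + 0 + 0 + 0 = 9
  Option 5: 2 + 3 + 2 + 0 + 0 + 2 + 2 + 2 + 1 = 14
  Option 8: 3 + 1 + 3 + 2 + 1 + 0 + 3 + 3 + 3 = 19
Option 8 has the highest total.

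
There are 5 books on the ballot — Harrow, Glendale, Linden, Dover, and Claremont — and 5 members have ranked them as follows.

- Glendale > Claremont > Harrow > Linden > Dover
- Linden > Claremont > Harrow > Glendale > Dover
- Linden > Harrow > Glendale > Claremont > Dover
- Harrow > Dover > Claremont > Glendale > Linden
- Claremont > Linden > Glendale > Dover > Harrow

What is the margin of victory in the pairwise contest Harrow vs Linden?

1

Ballots ranking Harrow above Linden: 2.
Ballots ranking Linden above Harrow: 3.
Linden wins 3–2, a margin of 1.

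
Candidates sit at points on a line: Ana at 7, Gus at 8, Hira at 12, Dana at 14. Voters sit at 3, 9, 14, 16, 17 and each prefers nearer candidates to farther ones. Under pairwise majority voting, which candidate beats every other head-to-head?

With single-peaked preferences on a line, the Condorcet winner is the candidate closest to the median voter.
The median voter (position 14) is closest to Dana at 14.
Check: Dana vs Gus — voters closer to Dana: 3 of 5.

Dana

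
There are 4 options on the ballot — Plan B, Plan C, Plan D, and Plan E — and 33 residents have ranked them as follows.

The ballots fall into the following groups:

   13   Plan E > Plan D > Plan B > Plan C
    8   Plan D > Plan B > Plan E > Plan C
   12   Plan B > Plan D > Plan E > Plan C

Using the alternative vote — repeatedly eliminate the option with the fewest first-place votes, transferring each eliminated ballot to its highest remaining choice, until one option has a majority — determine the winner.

Plan B

Round 1: Plan E 13, Plan B 12, Plan D 8, Plan C 0. Plan C has the fewest and is eliminated.
Round 2: Plan E 13, Plan B 12, Plan D 8. Plan D has the fewest and is eliminated.
Round 3: Plan B 20, Plan E 13. Plan B has a majority.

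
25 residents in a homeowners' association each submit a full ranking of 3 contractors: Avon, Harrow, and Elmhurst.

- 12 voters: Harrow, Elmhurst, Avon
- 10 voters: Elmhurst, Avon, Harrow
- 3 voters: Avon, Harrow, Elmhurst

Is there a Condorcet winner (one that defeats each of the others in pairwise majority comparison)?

No

Head-to-head results (25 voters total):
Avon vs Harrow: Avon wins 13–12.
Avon vs Elmhurst: Elmhurst wins 22–3.
Harrow vs Elmhurst: Harrow wins 15–10.
No candidate beats all others: Avon beats Harrow beats Elmhurst beats Avon, a majority cycle.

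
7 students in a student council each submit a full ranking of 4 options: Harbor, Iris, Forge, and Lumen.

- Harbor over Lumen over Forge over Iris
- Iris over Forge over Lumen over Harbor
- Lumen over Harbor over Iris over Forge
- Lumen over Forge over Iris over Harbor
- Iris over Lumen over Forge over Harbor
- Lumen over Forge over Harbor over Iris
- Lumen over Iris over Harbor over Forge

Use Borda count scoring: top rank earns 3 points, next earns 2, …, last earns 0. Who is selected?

Borda scores:
  Harbor: 3 + 0 + 2 + 0 + 0 + 1 + 1 = 7
  Iris: 0 + 3 + 1 + 1 + 3 + 0 + 2 = 10
  Forge: 1 + 2 + 0 + 2 + 1 + 2 + 0 = 8
  Lumen: 2 + 1 + 3 + 3 + 2 + 3 + 3 = 17
Lumen has the highest total.

Lumen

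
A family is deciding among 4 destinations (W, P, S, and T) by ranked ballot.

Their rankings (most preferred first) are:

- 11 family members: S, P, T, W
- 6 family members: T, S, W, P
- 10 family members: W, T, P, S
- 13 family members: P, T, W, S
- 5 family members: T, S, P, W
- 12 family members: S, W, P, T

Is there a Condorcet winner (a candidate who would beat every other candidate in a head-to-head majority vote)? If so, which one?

Head-to-head results (57 voters total):
W vs P: P wins 29–28.
W vs S: S wins 34–23.
W vs T: T wins 35–22.
P vs S: S wins 34–23.
P vs T: P wins 36–21.
S vs T: T wins 34–23.
No candidate beats all others: P beats T beats S beats P, a majority cycle.

None — there is no Condorcet winner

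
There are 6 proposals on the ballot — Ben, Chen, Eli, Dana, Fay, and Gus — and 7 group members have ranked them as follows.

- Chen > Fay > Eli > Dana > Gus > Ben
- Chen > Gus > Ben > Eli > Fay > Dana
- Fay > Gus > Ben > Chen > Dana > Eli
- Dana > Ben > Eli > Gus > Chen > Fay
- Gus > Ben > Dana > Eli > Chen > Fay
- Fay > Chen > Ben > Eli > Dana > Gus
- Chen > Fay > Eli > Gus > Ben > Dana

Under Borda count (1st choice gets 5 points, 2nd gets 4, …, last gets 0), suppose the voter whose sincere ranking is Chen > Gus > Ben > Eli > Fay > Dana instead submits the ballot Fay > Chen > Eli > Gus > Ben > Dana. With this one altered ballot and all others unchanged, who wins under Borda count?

Fay

Borda totals with the altered ballot: Ben 16, Chen 22, Eli 16, Dana 12, Fay 23, Gus 16.
The switch changes the winner from Chen to Fay.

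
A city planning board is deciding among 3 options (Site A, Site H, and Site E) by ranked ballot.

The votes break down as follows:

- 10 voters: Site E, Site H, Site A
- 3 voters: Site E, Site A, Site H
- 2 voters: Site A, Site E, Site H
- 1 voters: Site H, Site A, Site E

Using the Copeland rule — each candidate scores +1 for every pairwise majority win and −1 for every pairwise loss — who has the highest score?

Pairwise results:
  Site A vs Site H: Site H wins 11–5.
  Site A vs Site E: Site E wins 13–3.
  Site H vs Site E: Site E wins 15–1.
Copeland scores (wins − losses):
  Site A: 0 − 2 = -2
  Site H: 1 − 1 = 0
  Site E: 2 − 0 = 2
Site E has the best Copeland score.

Site E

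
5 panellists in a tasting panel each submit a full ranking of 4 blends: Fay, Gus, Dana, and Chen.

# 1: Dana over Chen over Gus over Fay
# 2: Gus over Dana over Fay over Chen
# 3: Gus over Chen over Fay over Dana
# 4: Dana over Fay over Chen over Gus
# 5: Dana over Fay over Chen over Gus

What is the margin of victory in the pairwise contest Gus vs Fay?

1

Ballots ranking Gus above Fay: 3.
Ballots ranking Fay above Gus: 2.
Gus wins 3–2, a margin of 1.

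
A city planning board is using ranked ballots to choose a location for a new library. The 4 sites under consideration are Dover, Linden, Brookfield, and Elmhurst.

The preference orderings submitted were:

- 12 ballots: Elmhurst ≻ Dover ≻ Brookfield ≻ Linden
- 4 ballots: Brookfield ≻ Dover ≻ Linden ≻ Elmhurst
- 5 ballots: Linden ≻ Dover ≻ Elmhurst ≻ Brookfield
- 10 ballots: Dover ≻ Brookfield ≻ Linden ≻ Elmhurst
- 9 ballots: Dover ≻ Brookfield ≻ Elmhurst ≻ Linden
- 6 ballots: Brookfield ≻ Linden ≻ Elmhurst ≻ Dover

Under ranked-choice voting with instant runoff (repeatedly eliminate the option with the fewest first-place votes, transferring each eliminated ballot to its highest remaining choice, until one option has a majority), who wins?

Dover

Round 1: Dover 19, Elmhurst 12, Brookfield 10, Linden 5. Linden has the fewest and is eliminated.
Round 2: Dover 24, Elmhurst 12, Brookfield 10. Dover has a majority.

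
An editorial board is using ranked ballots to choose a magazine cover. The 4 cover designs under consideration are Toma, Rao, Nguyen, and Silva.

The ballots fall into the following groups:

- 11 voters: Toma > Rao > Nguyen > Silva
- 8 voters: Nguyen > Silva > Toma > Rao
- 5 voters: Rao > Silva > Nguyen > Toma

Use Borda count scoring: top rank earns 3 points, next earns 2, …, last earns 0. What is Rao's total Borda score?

37

Borda scores:
  Toma: 11·3 + 8·1 + 5·0 = 41
  Rao: 11·2 + 8·0 + 5·3 = 37
  Nguyen: 11·1 + 8·3 + 5·1 = 40
  Silva: 11·0 + 8·2 + 5·2 = 26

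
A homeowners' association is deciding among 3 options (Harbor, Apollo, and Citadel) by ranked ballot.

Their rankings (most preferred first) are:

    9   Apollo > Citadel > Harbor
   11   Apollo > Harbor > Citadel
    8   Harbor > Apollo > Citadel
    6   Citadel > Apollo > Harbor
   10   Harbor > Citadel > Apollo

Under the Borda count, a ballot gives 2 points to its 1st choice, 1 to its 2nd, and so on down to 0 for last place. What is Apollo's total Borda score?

Borda scores:
  Harbor: 9·0 + 11·1 + 8·2 + 6·0 + 10·2 = 47
  Apollo: 9·2 + 11·2 + 8·1 + 6·1 + 10·0 = 54
  Citadel: 9·1 + 11·0 + 8·0 + 6·2 + 10·1 = 31

54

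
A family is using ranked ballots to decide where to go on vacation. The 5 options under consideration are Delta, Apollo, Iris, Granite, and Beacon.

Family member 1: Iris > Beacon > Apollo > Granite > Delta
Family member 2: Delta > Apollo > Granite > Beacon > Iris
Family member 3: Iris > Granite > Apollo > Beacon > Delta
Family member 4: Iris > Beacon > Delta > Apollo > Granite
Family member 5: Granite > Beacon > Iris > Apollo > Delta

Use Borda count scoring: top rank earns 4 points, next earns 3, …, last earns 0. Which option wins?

Iris

Borda scores:
  Delta: 0 + 4 + 0 + 2 + 0 = 6
  Apollo: 2 + 3 + 2 + 1 + 1 = 9
  Iris: 4 + 0 + 4 + 4 + 2 = 14
  Granite: 1 + 2 + 3 + 0 + 4 = 10
  Beacon: 3 + 1 + 1 + 3 + 3 = 11
Iris has the highest total.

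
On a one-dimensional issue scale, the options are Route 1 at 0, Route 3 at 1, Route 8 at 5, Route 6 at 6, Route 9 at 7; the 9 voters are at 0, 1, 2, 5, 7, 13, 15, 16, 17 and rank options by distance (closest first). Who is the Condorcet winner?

With single-peaked preferences on a line, the Condorcet winner is the candidate closest to the median voter.
The median voter (position 7) is closest to Route 9 at 7.
Check: Route 9 vs Route 8 — voters closer to Route 9: 5 of 9.

Route 9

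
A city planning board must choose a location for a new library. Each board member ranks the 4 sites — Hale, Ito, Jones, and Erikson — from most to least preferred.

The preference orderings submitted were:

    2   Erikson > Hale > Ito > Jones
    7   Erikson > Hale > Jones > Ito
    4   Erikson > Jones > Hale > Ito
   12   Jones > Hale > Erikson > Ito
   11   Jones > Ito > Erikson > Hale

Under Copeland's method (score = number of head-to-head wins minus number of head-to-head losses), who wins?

Pairwise results:
  Hale vs Ito: Hale wins 25–11.
  Hale vs Jones: Jones wins 27–9.
  Hale vs Erikson: Erikson wins 24–12.
  Ito vs Jones: Jones wins 34–2.
  Ito vs Erikson: Erikson wins 25–11.
  Jones vs Erikson: Jones wins 23–13.
Copeland scores (wins − losses):
  Hale: 1 − 2 = -1
  Ito: 0 − 3 = -3
  Jones: 3 − 0 = 3
  Erikson: 2 − 1 = 1
Jones has the best Copeland score.

Jones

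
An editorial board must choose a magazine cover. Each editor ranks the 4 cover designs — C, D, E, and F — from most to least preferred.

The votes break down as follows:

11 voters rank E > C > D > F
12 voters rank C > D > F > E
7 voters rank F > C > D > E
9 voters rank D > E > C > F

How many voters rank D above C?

9

Ballots ranking D above C: 9.
Ballots ranking C above D: 11+12+7 = 30.
So 9 of 39 voters prefer D to C.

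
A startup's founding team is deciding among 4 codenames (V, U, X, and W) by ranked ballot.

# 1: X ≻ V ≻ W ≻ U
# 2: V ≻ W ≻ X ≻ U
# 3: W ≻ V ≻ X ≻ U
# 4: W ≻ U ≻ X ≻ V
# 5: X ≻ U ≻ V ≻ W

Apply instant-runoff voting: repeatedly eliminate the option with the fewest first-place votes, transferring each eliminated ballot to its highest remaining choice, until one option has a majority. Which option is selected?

Round 1: X 2, W 2, V 1, U 0. U has the fewest and is eliminated.
Round 2: X 2, W 2, V 1. V has the fewest and is eliminated.
Round 3: W 3, X 2. W has a majority.

W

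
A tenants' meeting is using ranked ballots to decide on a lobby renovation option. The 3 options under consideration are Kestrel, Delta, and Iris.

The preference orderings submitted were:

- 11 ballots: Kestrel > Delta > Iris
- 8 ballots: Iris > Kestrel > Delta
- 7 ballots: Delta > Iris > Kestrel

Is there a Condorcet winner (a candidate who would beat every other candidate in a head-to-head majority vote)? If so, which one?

Head-to-head results (26 voters total):
Kestrel vs Delta: Kestrel wins 19–7.
Kestrel vs Iris: Iris wins 15–11.
Delta vs Iris: Delta wins 18–8.
No candidate beats all others: Kestrel beats Delta beats Iris beats Kestrel, a majority cycle.

No Condorcet winner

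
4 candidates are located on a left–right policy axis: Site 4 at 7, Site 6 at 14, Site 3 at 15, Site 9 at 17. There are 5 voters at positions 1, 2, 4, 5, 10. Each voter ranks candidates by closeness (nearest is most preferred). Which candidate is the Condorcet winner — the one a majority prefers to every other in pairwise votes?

Site 4

With single-peaked preferences on a line, the Condorcet winner is the candidate closest to the median voter.
The median voter (position 4) is closest to Site 4 at 7.
Check: Site 4 vs Site 3 — voters closer to Site 4: 5 of 5.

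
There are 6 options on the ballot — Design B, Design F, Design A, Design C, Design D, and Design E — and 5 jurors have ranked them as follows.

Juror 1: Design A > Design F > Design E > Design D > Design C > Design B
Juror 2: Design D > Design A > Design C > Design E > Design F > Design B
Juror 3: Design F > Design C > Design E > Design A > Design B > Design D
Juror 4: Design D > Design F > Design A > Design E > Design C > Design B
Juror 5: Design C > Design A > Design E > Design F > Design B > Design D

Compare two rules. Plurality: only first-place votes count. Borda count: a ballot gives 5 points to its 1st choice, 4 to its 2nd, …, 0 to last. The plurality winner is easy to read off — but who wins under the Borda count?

Design A

Plurality first-place counts: Design B 0, Design F 1, Design A 1, Design C 1, Design D 2, Design E 0 → Design D.
Borda totals: Design B 2, Design F 16, Design A 18, Design C 14, Design D 12, Design E 13 → Design A.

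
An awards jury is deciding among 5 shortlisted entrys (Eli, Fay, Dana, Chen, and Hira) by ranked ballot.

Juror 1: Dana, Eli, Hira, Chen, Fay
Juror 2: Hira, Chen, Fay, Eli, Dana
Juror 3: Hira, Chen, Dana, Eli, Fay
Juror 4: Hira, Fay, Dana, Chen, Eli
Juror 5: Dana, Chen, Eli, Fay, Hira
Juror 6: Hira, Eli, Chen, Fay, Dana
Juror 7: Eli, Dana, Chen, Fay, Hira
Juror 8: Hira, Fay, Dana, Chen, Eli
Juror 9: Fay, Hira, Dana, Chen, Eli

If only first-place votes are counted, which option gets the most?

First-place vote totals:
  Eli: 1
  Fay: 1
  Dana: 2
  Chen: 0
  Hira: 5
Hira has the most first-place votes.

Hira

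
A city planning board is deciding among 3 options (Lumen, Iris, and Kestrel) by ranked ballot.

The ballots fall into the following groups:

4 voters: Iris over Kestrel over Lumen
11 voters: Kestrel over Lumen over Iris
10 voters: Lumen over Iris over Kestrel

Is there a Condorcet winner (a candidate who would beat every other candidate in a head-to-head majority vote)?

Head-to-head results (25 voters total):
Lumen vs Iris: Lumen wins 21–4.
Lumen vs Kestrel: Kestrel wins 15–10.
Iris vs Kestrel: Iris wins 14–11.
No candidate beats all others: Lumen beats Iris beats Kestrel beats Lumen, a majority cycle.

No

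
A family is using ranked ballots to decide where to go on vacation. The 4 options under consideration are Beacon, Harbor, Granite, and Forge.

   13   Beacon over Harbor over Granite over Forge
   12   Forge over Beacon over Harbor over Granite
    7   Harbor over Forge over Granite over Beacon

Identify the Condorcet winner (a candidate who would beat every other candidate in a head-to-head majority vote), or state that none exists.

There is no Condorcet winner

Head-to-head results (32 voters total):
Beacon vs Harbor: Beacon wins 25–7.
Beacon vs Granite: Beacon wins 25–7.
Beacon vs Forge: Forge wins 19–13.
Harbor vs Granite: Harbor wins 32–0.
Harbor vs Forge: Harbor wins 20–12.
Granite vs Forge: Forge wins 19–13.
No candidate beats all others: Beacon beats Harbor beats Forge beats Beacon, a majority cycle.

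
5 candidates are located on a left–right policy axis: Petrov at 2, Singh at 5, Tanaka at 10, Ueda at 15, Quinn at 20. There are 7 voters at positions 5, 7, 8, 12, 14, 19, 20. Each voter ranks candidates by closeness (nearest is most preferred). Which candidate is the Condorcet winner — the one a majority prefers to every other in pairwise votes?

Tanaka

With single-peaked preferences on a line, the Condorcet winner is the candidate closest to the median voter.
The median voter (position 12) is closest to Tanaka at 10.
Check: Tanaka vs Singh — voters closer to Tanaka: 5 of 7.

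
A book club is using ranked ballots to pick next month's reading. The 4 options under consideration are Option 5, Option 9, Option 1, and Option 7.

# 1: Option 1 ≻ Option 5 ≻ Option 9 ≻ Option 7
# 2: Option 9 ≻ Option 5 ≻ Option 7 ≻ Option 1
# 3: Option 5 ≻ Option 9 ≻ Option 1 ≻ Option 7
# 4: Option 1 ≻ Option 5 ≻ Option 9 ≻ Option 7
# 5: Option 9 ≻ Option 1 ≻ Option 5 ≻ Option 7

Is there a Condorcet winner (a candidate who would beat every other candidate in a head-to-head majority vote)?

Head-to-head results (5 voters total):
Option 5 vs Option 9: Option 5 wins 3–2.
Option 5 vs Option 1: Option 1 wins 3–2.
Option 5 vs Option 7: Option 5 wins 5–0.
Option 9 vs Option 1: Option 9 wins 3–2.
Option 9 vs Option 7: Option 9 wins 5–0.
Option 1 vs Option 7: Option 1 wins 4–1.
No candidate beats all others: Option 5 beats Option 9 beats Option 1 beats Option 5, a majority cycle.

No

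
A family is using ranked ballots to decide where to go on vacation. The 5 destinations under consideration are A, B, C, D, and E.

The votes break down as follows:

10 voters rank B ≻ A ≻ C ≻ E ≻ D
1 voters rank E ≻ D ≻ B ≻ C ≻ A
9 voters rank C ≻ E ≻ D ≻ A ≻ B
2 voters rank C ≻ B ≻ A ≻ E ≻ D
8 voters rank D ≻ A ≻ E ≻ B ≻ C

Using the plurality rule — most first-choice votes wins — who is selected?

C

First-place vote totals:
  A: 0
  B: 10
  C: 11
  D: 8
  E: 1
C has the most first-place votes.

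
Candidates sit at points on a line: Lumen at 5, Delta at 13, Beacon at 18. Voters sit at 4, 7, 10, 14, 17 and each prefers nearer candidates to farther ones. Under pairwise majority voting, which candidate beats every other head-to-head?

With single-peaked preferences on a line, the Condorcet winner is the candidate closest to the median voter.
The median voter (position 10) is closest to Delta at 13.
Check: Delta vs Lumen — voters closer to Delta: 3 of 5.

Delta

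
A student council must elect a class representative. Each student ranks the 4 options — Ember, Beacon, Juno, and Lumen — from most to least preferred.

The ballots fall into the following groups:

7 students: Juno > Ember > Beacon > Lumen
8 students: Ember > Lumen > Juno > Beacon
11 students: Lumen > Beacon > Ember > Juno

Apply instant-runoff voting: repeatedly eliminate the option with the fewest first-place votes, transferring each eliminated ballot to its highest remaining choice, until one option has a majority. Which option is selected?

Round 1: Lumen 11, Ember 8, Juno 7, Beacon 0. Beacon has the fewest and is eliminated.
Round 2: Lumen 11, Ember 8, Juno 7. Juno has the fewest and is eliminated.
Round 3: Ember 15, Lumen 11. Ember has a majority.

Ember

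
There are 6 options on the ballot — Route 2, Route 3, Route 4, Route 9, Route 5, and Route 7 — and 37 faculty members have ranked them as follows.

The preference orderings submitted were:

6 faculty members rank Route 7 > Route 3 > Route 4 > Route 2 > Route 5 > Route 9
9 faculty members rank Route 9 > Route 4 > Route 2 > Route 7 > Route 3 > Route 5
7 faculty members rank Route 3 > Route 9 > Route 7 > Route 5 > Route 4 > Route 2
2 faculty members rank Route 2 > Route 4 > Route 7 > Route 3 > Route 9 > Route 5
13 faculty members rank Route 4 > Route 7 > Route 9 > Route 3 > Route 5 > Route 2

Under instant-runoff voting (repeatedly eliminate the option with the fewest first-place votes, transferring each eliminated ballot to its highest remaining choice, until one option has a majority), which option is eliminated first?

Round 1: Route 4 13, Route 9 9, Route 3 7, Route 7 6, Route 2 2, Route 5 0. Route 5 has the fewest and is eliminated.
Round 2: Route 4 13, Route 9 9, Route 3 7, Route 7 6, Route 2 2. Route 2 has the fewest and is eliminated.
Round 3: Route 4 15, Route 9 9, Route 3 7, Route 7 6. Route 7 has the fewest and is eliminated.
Round 4: Route 4 15, Route 3 13, Route 9 9. Route 9 has the fewest and is eliminated.
Round 5: Route 4 24, Route 3 13. Route 4 has a majority.

Route 5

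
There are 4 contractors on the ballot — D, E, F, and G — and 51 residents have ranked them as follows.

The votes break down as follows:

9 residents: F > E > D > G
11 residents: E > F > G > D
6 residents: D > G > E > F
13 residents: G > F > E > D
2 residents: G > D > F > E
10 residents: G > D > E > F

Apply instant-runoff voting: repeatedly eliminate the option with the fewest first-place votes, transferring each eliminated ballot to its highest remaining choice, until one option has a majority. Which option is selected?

Round 1: G 25, E 11, F 9, D 6. D has the fewest and is eliminated.
Round 2: G 31, E 11, F 9. G has a majority.

G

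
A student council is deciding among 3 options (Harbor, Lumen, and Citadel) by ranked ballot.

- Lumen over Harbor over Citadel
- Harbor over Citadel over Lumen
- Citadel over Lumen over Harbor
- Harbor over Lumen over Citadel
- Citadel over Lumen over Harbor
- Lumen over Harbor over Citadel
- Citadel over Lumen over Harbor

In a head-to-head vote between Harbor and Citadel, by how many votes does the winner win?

Ballots ranking Harbor above Citadel: 4.
Ballots ranking Citadel above Harbor: 3.
Harbor wins 4–3, a margin of 1.

1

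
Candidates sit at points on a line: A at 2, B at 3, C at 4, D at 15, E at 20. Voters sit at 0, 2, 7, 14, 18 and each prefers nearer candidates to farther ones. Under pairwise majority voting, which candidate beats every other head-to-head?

C

With single-peaked preferences on a line, the Condorcet winner is the candidate closest to the median voter.
The median voter (position 7) is closest to C at 4.
Check: C vs A — voters closer to C: 3 of 5.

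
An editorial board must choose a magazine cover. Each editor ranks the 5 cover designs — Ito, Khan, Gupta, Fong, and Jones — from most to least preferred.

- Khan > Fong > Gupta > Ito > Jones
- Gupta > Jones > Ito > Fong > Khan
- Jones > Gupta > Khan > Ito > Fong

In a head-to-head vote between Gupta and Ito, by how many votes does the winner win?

Ballots ranking Gupta above Ito: 3.
Ballots ranking Ito above Gupta: 0.
Gupta wins 3–0, a margin of 3.

3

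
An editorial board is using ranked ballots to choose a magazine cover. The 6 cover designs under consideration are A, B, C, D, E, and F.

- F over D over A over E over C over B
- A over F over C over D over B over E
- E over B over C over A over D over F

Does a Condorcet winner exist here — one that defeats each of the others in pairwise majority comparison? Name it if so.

Head-to-head results (3 voters total):
A vs B: A wins 2–1.
A vs C: A wins 2–1.
A vs D: A wins 2–1.
A vs E: A wins 2–1.
A vs F: A wins 2–1.
B vs C: C wins 2–1.
B vs D: D wins 2–1.
B vs E: E wins 2–1.
B vs F: F wins 2–1.
C vs D: C wins 2–1.
C vs E: E wins 2–1.
C vs F: F wins 2–1.
D vs E: D wins 2–1.
D vs F: F wins 2–1.
E vs F: F wins 2–1.
A beats each rival — B (2–1), C (2–1), D (2–1), E (2–1), F (2–1) — so A is the Condorcet winner.

A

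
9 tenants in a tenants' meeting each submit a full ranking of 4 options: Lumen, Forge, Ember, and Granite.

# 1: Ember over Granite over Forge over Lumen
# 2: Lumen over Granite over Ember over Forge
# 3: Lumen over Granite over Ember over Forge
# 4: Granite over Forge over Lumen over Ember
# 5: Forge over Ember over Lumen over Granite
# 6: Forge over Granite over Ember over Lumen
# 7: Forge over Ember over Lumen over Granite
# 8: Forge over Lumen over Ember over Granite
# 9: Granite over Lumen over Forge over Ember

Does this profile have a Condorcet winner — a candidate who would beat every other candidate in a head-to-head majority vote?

Head-to-head results (9 voters total):
Lumen vs Forge: Forge wins 6–3.
Lumen vs Ember: Lumen wins 5–4.
Lumen vs Granite: Lumen wins 5–4.
Forge vs Ember: Forge wins 6–3.
Forge vs Granite: Granite wins 5–4.
Ember vs Granite: Granite wins 5–4.
No candidate beats all others: Lumen beats Granite beats Forge beats Lumen, a majority cycle.

No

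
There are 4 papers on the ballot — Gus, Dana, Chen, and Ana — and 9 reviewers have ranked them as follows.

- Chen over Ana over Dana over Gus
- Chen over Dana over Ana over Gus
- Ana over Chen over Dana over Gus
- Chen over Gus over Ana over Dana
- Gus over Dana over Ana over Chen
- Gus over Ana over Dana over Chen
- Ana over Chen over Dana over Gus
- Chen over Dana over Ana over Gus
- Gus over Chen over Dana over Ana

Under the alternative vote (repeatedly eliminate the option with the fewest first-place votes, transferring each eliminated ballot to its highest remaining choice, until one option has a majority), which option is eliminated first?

Round 1: Chen 4, Gus 3, Ana 2, Dana 0. Dana has the fewest and is eliminated.
Round 2: Chen 4, Gus 3, Ana 2. Ana has the fewest and is eliminated.
Round 3: Chen 6, Gus 3. Chen has a majority.

Dana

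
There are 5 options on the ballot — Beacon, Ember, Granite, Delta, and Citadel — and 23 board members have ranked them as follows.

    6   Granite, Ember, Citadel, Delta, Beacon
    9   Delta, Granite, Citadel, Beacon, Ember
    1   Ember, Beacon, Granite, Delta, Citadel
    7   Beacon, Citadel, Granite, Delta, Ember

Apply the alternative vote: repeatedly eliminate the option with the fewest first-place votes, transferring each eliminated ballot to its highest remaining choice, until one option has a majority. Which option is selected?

Round 1: Delta 9, Beacon 7, Granite 6, Ember 1, Citadel 0. Citadel has the fewest and is eliminated.
Round 2: Delta 9, Beacon 7, Granite 6, Ember 1. Ember has the fewest and is eliminated.
Round 3: Delta 9, Beacon 8, Granite 6. Granite has the fewest and is eliminated.
Round 4: Delta 15, Beacon 8. Delta has a majority.

Delta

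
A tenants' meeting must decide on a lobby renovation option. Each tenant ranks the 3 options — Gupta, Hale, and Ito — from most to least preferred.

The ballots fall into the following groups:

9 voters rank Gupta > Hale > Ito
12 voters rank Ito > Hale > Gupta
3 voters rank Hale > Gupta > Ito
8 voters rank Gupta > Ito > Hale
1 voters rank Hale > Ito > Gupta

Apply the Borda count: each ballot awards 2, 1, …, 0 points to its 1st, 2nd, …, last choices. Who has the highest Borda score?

Gupta

Borda scores:
  Gupta: 9·2 + 12·0 + 3·1 + 8·2 + 0 = 37
  Hale: 9·1 + 12·1 + 3·2 + 8·0 + 2 = 29
  Ito: 9·0 + 12·2 + 3·0 + 8·1 + 1 = 33
Gupta has the highest total.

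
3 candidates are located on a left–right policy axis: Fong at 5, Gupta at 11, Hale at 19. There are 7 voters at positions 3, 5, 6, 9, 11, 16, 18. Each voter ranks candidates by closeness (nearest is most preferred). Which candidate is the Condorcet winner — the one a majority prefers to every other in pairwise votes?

Gupta

With single-peaked preferences on a line, the Condorcet winner is the candidate closest to the median voter.
The median voter (position 9) is closest to Gupta at 11.
Check: Gupta vs Hale — voters closer to Gupta: 5 of 7.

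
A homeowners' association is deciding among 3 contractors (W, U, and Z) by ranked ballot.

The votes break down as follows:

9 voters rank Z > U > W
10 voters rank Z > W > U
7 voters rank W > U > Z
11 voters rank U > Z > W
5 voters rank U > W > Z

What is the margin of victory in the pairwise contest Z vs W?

18

Ballots ranking Z above W: 9+10+11 = 30.
Ballots ranking W above Z: 7+5 = 12.
Z wins 30–12, a margin of 18.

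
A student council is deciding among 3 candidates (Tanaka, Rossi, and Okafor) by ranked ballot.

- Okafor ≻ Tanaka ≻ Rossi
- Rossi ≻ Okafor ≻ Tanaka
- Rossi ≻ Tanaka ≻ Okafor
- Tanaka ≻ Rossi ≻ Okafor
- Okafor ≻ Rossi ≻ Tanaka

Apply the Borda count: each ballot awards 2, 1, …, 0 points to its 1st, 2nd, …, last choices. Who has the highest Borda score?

Borda scores:
  Tanaka: 1 + 0 + 1 + 2 + 0 = 4
  Rossi: 0 + 2 + 2 + 1 + 1 = 6
  Okafor: 2 + 1 + 0 + 0 + 2 = 5
Rossi has the highest total.

Rossi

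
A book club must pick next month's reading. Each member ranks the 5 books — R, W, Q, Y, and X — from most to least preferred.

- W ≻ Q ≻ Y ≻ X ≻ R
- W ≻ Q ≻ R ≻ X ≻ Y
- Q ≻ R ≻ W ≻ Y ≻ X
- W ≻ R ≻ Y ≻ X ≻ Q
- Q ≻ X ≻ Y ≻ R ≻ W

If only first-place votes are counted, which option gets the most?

First-place vote totals:
  R: 0
  W: 3
  Q: 2
  Y: 0
  X: 0
W has the most first-place votes.

W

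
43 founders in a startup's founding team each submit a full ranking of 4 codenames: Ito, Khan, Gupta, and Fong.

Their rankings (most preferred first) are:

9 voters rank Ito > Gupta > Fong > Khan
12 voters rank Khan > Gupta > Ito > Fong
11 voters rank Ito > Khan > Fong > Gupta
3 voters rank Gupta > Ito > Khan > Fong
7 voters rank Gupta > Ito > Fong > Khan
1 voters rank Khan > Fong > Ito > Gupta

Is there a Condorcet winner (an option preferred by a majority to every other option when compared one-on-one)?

Head-to-head results (43 voters total):
Ito vs Khan: Ito wins 30–13.
Ito vs Gupta: Gupta wins 22–21.
Ito vs Fong: Ito wins 42–1.
Khan vs Gupta: Khan wins 24–19.
Khan vs Fong: Khan wins 27–16.
Gupta vs Fong: Gupta wins 31–12.
No candidate beats all others: Ito beats Khan beats Gupta beats Ito, a majority cycle.

No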